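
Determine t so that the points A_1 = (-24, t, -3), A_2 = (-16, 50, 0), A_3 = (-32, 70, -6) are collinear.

60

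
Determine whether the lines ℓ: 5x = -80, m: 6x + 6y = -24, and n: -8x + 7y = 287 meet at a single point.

No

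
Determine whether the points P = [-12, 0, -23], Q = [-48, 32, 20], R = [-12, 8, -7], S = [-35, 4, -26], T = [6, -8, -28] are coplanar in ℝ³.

The plane through P, Q, R has normal n = PQ × PR = (168, 576, -288) and equation n·X = 4608.
Checking the remaining points: n·S = 3912, n·T = 4464.
Since n·S = 3912 ≠ 4608, S is off the plane and the points are not all coplanar.

No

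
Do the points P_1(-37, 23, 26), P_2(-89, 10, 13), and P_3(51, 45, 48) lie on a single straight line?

Yes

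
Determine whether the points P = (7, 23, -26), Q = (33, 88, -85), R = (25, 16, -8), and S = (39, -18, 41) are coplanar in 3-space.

A normal to the plane through P, Q, R is n = PQ × PR = (757, -1530, -1352).
The plane has equation n·X = 5261. For S: n·S = 1631.
1631 ≠ 5261, so S is off the plane.

No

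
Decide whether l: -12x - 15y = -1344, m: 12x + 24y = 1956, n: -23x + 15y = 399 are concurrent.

Yes

Intersecting l and m: solving the 2×2 system gives (x, y) = (27, 68).
Substitute into n: (-23)(27) + (15)(68) = 399.
This equals 399, so (27, 68) lies on all three lines and they are concurrent.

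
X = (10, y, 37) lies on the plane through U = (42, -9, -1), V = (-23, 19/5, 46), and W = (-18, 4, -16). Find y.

-3

A normal to the plane is n = UV × UW = (-803, -3795, -77).
X lies in the plane iff n · UX = 0.
This gives (-3795)y + (-11385) = 0, so y = -3.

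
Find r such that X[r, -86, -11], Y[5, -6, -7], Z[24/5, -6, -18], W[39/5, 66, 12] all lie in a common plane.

11/5

The points are coplanar iff XY · (XZ × XW) = 0.
Expanding, this is linear in r: (-792)r + (8712/5) = 0.
So r = 11/5.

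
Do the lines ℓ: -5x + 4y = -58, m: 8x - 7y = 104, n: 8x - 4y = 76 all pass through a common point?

No

The three lines meet at one point iff the augmented coefficient matrix [aᵢ bᵢ cᵢ] has rank < 3, i.e. its determinant vanishes.
Here the determinant is 84.
Nonzero, so no common point exists.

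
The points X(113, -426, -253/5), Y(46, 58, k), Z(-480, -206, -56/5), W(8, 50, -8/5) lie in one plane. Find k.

-2

The points are coplanar iff XY · (XZ × XW) = 0.
Expanding, this is linear in k: (-259168)k + (-518336) = 0.
So k = -2.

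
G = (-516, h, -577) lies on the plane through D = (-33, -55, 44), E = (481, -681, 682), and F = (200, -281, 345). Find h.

428

The plane through D, E, F has equation −44238x − 6060y + 29694z = 3099690.
Substituting G: (-6060)h + (5693370) = 3099690, so h = 428.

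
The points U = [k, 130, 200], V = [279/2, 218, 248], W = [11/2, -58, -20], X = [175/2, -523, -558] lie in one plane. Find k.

-73/2

Coplanarity ⇔ det[UV; UW; UX] = 0.
Expanding, this is linear in k: (-23868)k + (-871182) = 0.
So k = -73/2.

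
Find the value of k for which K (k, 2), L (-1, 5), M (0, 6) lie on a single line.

-4

The three points are collinear iff det[KL; KM] = 0.
This determinant is linear in k: (-1)k + (-4) = 0, so k = -4.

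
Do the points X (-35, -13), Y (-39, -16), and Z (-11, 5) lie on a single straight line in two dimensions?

Yes

XY = (-4, -3), XZ = (24, 18).
det[XY; XZ] = (-4)(18) − (-3)(24) = 0.
The determinant is zero, so the points are collinear.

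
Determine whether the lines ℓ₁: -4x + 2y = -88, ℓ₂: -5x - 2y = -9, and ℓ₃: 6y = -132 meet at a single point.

Intersecting ℓ₁ and ℓ₂: solving the 2×2 system gives (x, y) = (97/9, -202/9).
Substitute into ℓ₃: (0)(97/9) + (6)(-202/9) = -404/3.
But ℓ₃ requires -132 ≠ -404/3, so the three lines have no common point.

No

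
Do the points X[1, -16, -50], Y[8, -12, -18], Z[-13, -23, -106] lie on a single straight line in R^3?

No

XY = (7, 4, 32), XZ = (-14, -7, -56).
Comparing components 3 and 1: (32)(-14) − (7)(-56) = -56 ≠ 0, so XY and XZ are not parallel and the points are not collinear.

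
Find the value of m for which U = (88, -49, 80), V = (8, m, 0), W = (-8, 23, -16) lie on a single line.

Collinearity requires UV × UW = 0; each component is linear in m.
The x-component gives (-96)m + (1056) = 0, so m = 11.
The remaining components then also vanish.

11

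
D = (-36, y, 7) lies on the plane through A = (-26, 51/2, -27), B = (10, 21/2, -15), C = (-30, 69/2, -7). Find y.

85/2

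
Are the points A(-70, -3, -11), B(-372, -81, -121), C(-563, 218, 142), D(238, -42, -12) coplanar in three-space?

A normal to the plane through A, B, C is n = AB × AC = (12376, 100436, -105196).
The plane has equation n·P = -10472. For D: n·D = -10472.
Equal, so D lies in the plane and all four are coplanar.

Yes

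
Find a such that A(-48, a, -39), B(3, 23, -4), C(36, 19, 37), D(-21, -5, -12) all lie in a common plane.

-11

Coplanarity ⇔ det[AB; AC; AD] = 0.
Expanding, this is linear in a: (720)a + (7920) = 0.
So a = -11.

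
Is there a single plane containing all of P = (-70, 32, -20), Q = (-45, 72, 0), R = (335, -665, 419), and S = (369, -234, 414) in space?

With P as base: PQ = (25, 40, 20), PR = (405, -697, 439), PS = (439, -266, 434).
PR × PS = (-185724, 16951, 198253).
PQ · (PR × PS) = 0.
The scalar triple product vanishes, so the four points are coplanar.

Yes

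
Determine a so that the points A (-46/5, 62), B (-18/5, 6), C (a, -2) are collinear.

The three points are collinear iff det[AB; AC] = 0.
This determinant is linear in a: (56)a + (784/5) = 0, so a = -14/5.

-14/5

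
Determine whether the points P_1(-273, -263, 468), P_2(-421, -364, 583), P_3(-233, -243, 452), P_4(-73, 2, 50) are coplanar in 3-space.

No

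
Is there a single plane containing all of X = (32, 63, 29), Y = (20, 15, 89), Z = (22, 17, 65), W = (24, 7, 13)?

With X as base: XY = (-12, -48, 60), XZ = (-10, -46, 36), XW = (-8, -56, -16).
XZ × XW = (2752, -448, 192).
XY · (XZ × XW) = 0.
The scalar triple product vanishes, so the four points are coplanar.

Yes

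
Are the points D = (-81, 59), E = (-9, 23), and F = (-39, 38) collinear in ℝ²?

Yes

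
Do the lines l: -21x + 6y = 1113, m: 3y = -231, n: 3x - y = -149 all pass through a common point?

The three lines meet at one point iff the augmented coefficient matrix [aᵢ bᵢ cᵢ] has rank < 3, i.e. its determinant vanishes.
Here the determinant is 63.
Nonzero, so no common point exists.

No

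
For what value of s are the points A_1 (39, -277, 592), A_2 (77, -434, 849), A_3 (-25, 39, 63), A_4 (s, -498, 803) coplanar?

253

Normal to plane A_1A_2A_3: n = (1841, 3654, 1960); plane equation n·P = 219961.
Requiring n·A_4 = 219961: (1841)s + (-245812) = 219961.
So s = 253.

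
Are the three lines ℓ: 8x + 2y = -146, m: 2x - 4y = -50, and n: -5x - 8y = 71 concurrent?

Yes

Lines aᵢx + bᵢy = cᵢ with pairwise distinct directions are concurrent exactly when det[aᵢ bᵢ cᵢ] = 0.
Here the determinant is 0.
It vanishes, so the lines are concurrent at (-19, 3).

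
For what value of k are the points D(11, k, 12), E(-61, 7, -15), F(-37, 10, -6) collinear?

Direction EF = (24, 3, 9). From the x-coordinate of D, the parameter along the line is τ = (11 − (-61))/24 = 3.
Then k = 7 + 3·(3) = 16.

16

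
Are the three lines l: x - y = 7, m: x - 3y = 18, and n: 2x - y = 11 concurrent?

No

Intersecting l and m: solving the 2×2 system gives (x, y) = (3/2, -11/2).
Substitute into n: (2)(3/2) + (-1)(-11/2) = 17/2.
But n requires 11 ≠ 17/2, so the three lines have no common point.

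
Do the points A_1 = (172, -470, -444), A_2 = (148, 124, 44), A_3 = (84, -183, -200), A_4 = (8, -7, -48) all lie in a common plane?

Yes

A normal to the plane through A_1, A_2, A_3 is n = A_1A_2 × A_1A_3 = (4880, -37088, 45384).
The plane has equation n·P = -1879776. For A_4: n·A_4 = -1879776.
Equal, so A_4 lies in the plane and all four are coplanar.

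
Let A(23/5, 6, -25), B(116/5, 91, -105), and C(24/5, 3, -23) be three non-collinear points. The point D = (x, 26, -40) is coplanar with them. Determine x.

5

A normal to the plane is n = AB × AC = (-70, -266/5, -364/5).
D lies in the plane iff n · AD = 0.
This gives (-70)x + (350) = 0, so x = 5.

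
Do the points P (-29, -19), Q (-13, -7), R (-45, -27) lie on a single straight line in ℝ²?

No

PQ = (16, 12), PR = (-16, -8).
Twice the signed area of △PQR is (16)(-8) − (12)(-16) = 64.
The area is nonzero, so the three points are not collinear.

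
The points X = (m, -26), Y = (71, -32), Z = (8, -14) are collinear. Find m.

The three points are collinear iff det[XY; XZ] = 0.
This determinant is linear in m: (-18)m + (900) = 0, so m = 50.

50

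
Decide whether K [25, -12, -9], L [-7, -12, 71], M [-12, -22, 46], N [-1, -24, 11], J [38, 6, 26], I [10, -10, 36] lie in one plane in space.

The plane through K, L, M has normal n = KL × KM = (800, -1200, 320) and equation n·P = 31520.
Checking the remaining points: n·N = 31520, n·J = 31520, n·I = 31520.
All equal 31520, so all 6 points lie in one plane.

Yes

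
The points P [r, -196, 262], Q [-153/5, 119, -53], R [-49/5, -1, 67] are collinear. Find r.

Direction QR = (104/5, -120, 120). From the y-coordinate of P, the parameter along the line is τ = (-196 − 119)/(-120) = 21/8.
Then r = (-153/5) + 21/8·(104/5) = 24.

24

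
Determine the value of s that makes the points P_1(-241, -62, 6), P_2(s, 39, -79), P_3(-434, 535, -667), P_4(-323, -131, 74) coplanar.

34

Coplanarity ⇔ det[P_1P_2; P_1P_3; P_1P_4] = 0.
Expanding, this is linear in s: (-5841)s + (198594) = 0.
So s = 34.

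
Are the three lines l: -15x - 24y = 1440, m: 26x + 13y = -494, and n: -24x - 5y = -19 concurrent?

The three lines meet at one point iff the augmented coefficient matrix [aᵢ bᵢ cᵢ] has rank < 3, i.e. its determinant vanishes.
Here the determinant is 6435.
Nonzero, so no common point exists.

No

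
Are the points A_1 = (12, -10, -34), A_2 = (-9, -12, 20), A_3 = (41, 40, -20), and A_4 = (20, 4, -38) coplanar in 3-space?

The four points are coplanar iff the 3×3 determinant with rows A_1A_2, A_1A_3, A_1A_4 is zero.
Rows: (-21, -2, 54), (29, 50, 14), (8, 14, -4).
Expanding along the first row: (-21)(-396) − (-2)(-228) + (54)(6) = 8184.
Nonzero ⇒ not coplanar.

No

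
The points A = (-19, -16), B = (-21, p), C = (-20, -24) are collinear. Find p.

-32

Collinearity: (B − A) must be parallel to (C − A) = (-1, -8).
Cross-multiplying the components: (p − (-16))·(-1) = (-2)·(-8).
Solving gives p = -32.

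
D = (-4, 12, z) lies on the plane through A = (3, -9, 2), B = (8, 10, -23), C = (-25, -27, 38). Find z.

A normal to the plane is n = AB × AC = (234, 520, 442).
D lies in the plane iff n · AD = 0.
This gives (442)z + (8398) = 0, so z = -19.

-19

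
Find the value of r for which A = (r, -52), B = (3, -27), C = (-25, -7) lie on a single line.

The three points are collinear iff det[AB; AC] = 0.
This determinant is linear in r: (-20)r + (760) = 0, so r = 38.

38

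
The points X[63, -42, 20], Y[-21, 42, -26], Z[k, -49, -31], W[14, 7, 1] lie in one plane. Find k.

70

Normal to plane XYW: n = (658, 658, 0); plane equation n·P = 13818.
Requiring n·Z = 13818: (658)k + (-32242) = 13818.
So k = 70.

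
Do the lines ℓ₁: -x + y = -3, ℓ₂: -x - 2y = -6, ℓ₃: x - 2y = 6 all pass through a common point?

No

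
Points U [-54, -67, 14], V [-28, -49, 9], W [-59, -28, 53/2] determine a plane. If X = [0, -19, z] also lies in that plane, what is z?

13/2

A normal to the plane is n = UV × UW = (420, -300, 1104).
X lies in the plane iff n · UX = 0.
This gives (1104)z + (-7176) = 0, so z = 13/2.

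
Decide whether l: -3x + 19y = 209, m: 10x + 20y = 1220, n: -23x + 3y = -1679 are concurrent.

Yes

Intersecting l and m: solving the 2×2 system gives (x, y) = (76, 23).
Substitute into n: (-23)(76) + (3)(23) = -1679.
This equals -1679, so (76, 23) lies on all three lines and they are concurrent.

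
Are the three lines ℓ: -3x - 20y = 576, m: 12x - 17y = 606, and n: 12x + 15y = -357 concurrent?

The three lines meet at one point iff the augmented coefficient matrix [aᵢ bᵢ cᵢ] has rank < 3, i.e. its determinant vanishes.
Here the determinant is -873.
Nonzero, so no common point exists.

No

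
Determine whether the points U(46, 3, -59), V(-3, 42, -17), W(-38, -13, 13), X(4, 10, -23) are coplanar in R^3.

A normal to the plane through U, V, W is n = UV × UW = (3480, 0, 4060).
The plane has equation n·P = -79460. For X: n·X = -79460.
Equal, so X lies in the plane and all four are coplanar.

Yes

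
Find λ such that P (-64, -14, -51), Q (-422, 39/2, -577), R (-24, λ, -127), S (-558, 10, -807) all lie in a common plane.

Normal to plane PQS: n = (-12702, -10804, 7957); plane equation n·X = 558377.
Requiring n·R = 558377: (-10804)λ + (-705691) = 558377.
So λ = -117.

-117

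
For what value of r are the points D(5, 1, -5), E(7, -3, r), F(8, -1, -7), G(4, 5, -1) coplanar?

-9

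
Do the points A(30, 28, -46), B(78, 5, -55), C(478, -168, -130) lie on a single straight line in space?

No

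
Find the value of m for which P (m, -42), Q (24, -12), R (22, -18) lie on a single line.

14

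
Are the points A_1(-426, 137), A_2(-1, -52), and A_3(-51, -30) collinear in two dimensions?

A_1A_2 = (425, -189), A_1A_3 = (375, -167).
If collinear, A_1A_3 would be a scalar multiple of A_1A_2. But (425)·(-167) ≠ (-189)·(375) (difference -100), so they are not parallel; the points are not collinear.

No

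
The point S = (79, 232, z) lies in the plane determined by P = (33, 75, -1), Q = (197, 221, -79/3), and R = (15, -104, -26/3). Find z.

-2/3

Coplanarity requires PQ · (PR × PS) = 0.
PQ = (164, 146, -76/3), PR = (-18, -179, -23/3); the triple product is linear in z with coefficient -26728 and constant term -53456/3.
Setting it to zero: z = -2/3.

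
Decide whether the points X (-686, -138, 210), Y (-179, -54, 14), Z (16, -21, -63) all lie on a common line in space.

No

XY = (507, 84, -196), XZ = (702, 117, -273).
XY × XZ = (0, 819, 351).
The cross product is nonzero, so the points do not lie on one line.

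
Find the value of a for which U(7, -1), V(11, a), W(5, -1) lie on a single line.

-1

Collinearity: (V − U) must be parallel to (W − U) = (-2, 0).
Cross-multiplying the components: (a − (-1))·(-2) = (4)·(0).
Solving gives a = -1.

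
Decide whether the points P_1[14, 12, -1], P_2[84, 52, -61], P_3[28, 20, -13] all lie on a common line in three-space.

P_1P_2 = (70, 40, -60), P_1P_3 = (14, 8, -12).
Each component of P_1P_3 is 1/5 times the corresponding component of P_1P_2, so P_1P_3 = 1/5·P_1P_2 and the points are collinear.

Yes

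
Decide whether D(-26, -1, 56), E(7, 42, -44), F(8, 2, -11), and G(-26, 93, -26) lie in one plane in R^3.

The four points are coplanar iff the 3×3 determinant with rows DE, DF, DG is zero.
Rows: (33, 43, -100), (34, 3, -67), (0, 94, -82).
Expanding along the first row: (33)(6052) − (43)(-2788) + (-100)(3196) = 0.
Zero determinant ⇒ coplanar.

Yes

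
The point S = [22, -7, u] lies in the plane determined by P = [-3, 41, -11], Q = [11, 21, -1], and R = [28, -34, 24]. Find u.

12

The plane through P, Q, R has equation 50x − 180y − 430z = -2800.
Substituting S: (-430)u + (2360) = -2800, so u = 12.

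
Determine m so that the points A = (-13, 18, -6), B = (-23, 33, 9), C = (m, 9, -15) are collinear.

-7

Collinearity requires AB × AC = 0; each component is linear in m.
The y-component gives (15)m + (105) = 0, so m = -7.
The remaining components then also vanish.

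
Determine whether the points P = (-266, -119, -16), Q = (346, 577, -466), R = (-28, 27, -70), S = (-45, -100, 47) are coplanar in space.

A normal to the plane through P, Q, R is n = PQ × PR = (28116, -74052, -76296).
The plane has equation n·X = 2554068. For S: n·S = 2554068.
Equal, so S lies in the plane and all four are coplanar.

Yes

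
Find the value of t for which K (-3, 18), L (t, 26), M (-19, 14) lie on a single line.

Collinearity: (L − K) must be parallel to (M − K) = (-16, -4).
Cross-multiplying the components: (t − (-3))·(-4) = (8)·(-16).
Solving gives t = 29.

29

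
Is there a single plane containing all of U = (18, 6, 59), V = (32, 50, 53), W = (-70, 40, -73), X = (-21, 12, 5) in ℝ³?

No

The four points are coplanar iff the 3×3 determinant with rows UV, UW, UX is zero.
Rows: (14, 44, -6), (-88, 34, -132), (-39, 6, -54).
Expanding along the first row: (14)(-1044) − (44)(-396) + (-6)(798) = -1980.
Nonzero ⇒ not coplanar.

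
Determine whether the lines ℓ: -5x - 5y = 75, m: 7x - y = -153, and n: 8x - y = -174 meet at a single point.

Lines aᵢx + bᵢy = cᵢ with pairwise distinct directions are concurrent exactly when det[aᵢ bᵢ cᵢ] = 0.
Here the determinant is 0.
It vanishes, so the lines are concurrent at (-21, 6).

Yes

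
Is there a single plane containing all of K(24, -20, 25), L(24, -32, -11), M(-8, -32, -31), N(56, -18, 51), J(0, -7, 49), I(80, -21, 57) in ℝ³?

The plane through K, L, M has normal n = KL × KM = (240, 1152, -384) and equation n·P = -26880.
Checking the remaining points: n·N = -26880, n·J = -26880, n·I = -26880.
All equal -26880, so all 6 points lie in one plane.

Yes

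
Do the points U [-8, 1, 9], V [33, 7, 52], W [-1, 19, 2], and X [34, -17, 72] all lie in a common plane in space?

A normal to the plane through U, V, W is n = UV × UW = (-816, 588, 696).
The plane has equation n·P = 13380. For X: n·X = 12372.
12372 ≠ 13380, so X is off the plane.

No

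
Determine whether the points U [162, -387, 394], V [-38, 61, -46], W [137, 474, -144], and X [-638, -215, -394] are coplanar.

A normal to the plane through U, V, W is n = UV × UW = (137816, -96600, -161000).
The plane has equation n·P = -3723608. For X: n·X = -3723608.
Equal, so X lies in the plane and all four are coplanar.

Yes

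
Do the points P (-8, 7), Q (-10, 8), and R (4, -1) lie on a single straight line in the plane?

PQ = (-2, 1), PR = (12, -8).
Twice the signed area of △PQR is (-2)(-8) − (1)(12) = 4.
The area is nonzero, so the three points are not collinear.

No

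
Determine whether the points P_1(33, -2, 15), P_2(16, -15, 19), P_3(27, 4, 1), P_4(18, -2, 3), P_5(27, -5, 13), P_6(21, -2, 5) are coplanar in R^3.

No

The plane through P_1, P_2, P_3 has normal n = P_1P_2 × P_1P_3 = (158, -262, -180) and equation n·P = 3038.
Checking the remaining points: n·P_4 = 2828, n·P_5 = 3236, n·P_6 = 2942.
Since n·P_4 = 2828 ≠ 3038, P_4 is off the plane and the points are not all coplanar.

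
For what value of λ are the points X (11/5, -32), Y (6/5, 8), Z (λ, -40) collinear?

12/5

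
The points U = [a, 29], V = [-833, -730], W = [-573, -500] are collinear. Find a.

The three points are collinear iff det[UV; UW] = 0.
This determinant is linear in a: (-230)a + (5750) = 0, so a = 25.

25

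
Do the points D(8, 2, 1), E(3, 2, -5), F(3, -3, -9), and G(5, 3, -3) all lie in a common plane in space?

The four points are coplanar iff the 3×3 determinant with rows DE, DF, DG is zero.
Rows: (-5, 0, -6), (-5, -5, -10), (-3, 1, -4).
Expanding along the first row: (-5)(30) − (0)(-10) + (-6)(-20) = -30.
Nonzero ⇒ not coplanar.

No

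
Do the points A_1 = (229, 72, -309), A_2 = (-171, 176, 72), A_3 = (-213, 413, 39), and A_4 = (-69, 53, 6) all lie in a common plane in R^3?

A normal to the plane through A_1, A_2, A_3 is n = A_1A_2 × A_1A_3 = (-93729, -29202, -90432).
The plane has equation n·P = 4377003. For A_4: n·A_4 = 4377003.
Equal, so A_4 lies in the plane and all four are coplanar.

Yes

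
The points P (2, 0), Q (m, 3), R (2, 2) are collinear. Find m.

The three points are collinear iff det[PQ; PR] = 0.
This determinant is linear in m: (2)m + (-4) = 0, so m = 2.

2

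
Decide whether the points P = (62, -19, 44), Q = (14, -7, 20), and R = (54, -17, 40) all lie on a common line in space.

PQ = (-48, 12, -24), PR = (-8, 2, -4).
PQ × PR = (0, 0, 0).
The cross product vanishes, so the three points are collinear.

Yes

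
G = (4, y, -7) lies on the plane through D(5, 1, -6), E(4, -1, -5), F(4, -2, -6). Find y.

-3

The plane through D, E, F has equation 3x − 1y + 1z = 8.
Substituting G: (-1)y + (5) = 8, so y = -3.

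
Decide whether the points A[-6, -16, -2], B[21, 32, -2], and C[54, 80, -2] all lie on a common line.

No

AB = (27, 48, 0), AC = (60, 96, 0).
Comparing components 1 and 2: (27)(96) − (48)(60) = -288 ≠ 0, so AB and AC are not parallel and the points are not collinear.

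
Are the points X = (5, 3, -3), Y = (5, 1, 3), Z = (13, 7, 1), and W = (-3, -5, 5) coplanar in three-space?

Yes

With X as base: XY = (0, -2, 6), XZ = (8, 4, 4), XW = (-8, -8, 8).
XZ × XW = (64, -96, -32).
XY · (XZ × XW) = 0.
The scalar triple product vanishes, so the four points are coplanar.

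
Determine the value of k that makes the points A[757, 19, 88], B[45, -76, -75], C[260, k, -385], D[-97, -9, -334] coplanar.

89

Normal to plane ABD: n = (35526, -161262, -61194); plane equation n·P = 18444132.
Requiring n·C = 18444132: (-161262)k + (32796450) = 18444132.
So k = 89.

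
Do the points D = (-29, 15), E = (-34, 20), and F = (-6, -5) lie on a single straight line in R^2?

DE = (-5, 5), DF = (23, -20).
Twice the signed area of △DEF is (-5)(-20) − (5)(23) = -15.
The area is nonzero, so the three points are not collinear.

No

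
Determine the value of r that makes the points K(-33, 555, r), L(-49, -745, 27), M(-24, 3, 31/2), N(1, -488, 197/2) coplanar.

-43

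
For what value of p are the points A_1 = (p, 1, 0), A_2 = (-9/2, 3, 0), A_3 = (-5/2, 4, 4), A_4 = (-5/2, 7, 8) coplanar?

-5/2

The points are coplanar iff A_1A_2 · (A_1A_3 × A_1A_4) = 0.
Expanding, this is linear in p: (8)p + (20) = 0.
So p = -5/2.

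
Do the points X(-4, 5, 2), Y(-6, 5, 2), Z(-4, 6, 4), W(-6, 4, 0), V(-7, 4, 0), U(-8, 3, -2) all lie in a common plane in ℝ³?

Yes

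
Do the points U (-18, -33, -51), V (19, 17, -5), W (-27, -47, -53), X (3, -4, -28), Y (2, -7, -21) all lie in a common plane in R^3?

The plane through U, V, W has normal n = UV × UW = (544, -340, -68) and equation n·P = 4896.
Checking the remaining points: n·X = 4896, n·Y = 4896.
All equal 4896, so all 5 points lie in one plane.

Yes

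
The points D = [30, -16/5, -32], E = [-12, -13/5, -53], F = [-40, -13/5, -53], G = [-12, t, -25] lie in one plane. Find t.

Normal to plane DEF: n = (0, 588, 84/5); plane equation n·P = -12096/5.
Requiring n·G = -12096/5: (588)t + (-420) = -12096/5.
So t = -17/5.

-17/5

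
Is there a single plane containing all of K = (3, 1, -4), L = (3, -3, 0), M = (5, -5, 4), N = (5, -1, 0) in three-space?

Yes

With K as base: KL = (0, -4, 4), KM = (2, -6, 8), KN = (2, -2, 4).
KM × KN = (-8, 8, 8).
KL · (KM × KN) = 0.
The scalar triple product vanishes, so the four points are coplanar.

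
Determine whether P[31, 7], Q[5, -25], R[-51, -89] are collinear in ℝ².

PQ = (-26, -32), PR = (-82, -96).
det[PQ; PR] = (-26)(-96) − (-32)(-82) = -128.
The determinant is nonzero, so they are not collinear.

No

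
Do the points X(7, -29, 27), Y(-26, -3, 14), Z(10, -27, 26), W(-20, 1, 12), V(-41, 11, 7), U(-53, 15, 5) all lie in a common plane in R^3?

The plane through X, Y, Z has normal n = XY × XZ = (0, -72, -144) and equation n·P = -1800.
Checking the remaining points: n·W = -1800, n·V = -1800, n·U = -1800.
All equal -1800, so all 6 points lie in one plane.

Yes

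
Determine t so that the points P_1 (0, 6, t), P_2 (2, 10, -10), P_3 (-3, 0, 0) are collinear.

-6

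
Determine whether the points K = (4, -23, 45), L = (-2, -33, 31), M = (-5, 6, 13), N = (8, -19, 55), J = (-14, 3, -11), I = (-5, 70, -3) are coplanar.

Yes

The plane through K, L, M has normal n = KL × KM = (726, -66, -264) and equation n·P = -7458.
Checking the remaining points: n·N = -7458, n·J = -7458, n·I = -7458.
All equal -7458, so all 6 points lie in one plane.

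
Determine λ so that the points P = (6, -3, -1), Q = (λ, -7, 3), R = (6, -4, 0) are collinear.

6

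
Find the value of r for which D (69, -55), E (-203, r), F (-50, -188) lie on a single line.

Collinearity: (E − D) must be parallel to (F − D) = (-119, -133).
Cross-multiplying the components: (r − (-55))·(-119) = (-272)·(-133).
Solving gives r = -359.

-359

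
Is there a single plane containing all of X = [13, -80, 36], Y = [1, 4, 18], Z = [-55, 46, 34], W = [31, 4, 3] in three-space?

A normal to the plane through X, Y, Z is n = XY × XZ = (2100, 1200, 4200).
The plane has equation n·P = 82500. For W: n·W = 82500.
Equal, so W lies in the plane and all four are coplanar.

Yes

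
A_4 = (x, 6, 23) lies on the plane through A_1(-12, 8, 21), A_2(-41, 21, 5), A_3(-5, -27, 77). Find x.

-5

Coplanarity requires A_1A_2 · (A_1A_3 × A_1A_4) = 0.
A_1A_2 = (-29, 13, -16), A_1A_3 = (7, -35, 56); the triple product is linear in x with coefficient 168 and constant term 840.
Setting it to zero: x = -5.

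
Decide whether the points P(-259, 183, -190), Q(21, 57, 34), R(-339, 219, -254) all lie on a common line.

PQ = (280, -126, 224), PR = (-80, 36, -64).
PQ × PR = (0, 0, 0).
The cross product vanishes, so the three points are collinear.

Yes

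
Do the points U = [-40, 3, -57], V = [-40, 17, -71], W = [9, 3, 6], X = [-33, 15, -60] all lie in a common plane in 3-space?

Yes

With U as base: UV = (0, 14, -14), UW = (49, 0, 63), UX = (7, 12, -3).
UW × UX = (-756, 588, 588).
UV · (UW × UX) = 0.
The scalar triple product vanishes, so the four points are coplanar.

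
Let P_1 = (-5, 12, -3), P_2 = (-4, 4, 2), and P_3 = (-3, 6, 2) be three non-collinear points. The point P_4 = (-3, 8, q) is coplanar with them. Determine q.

1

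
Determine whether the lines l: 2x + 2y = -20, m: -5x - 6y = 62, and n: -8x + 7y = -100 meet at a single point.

Yes

The three lines meet at one point iff the augmented coefficient matrix [aᵢ bᵢ cᵢ] has rank < 3, i.e. its determinant vanishes.
Here the determinant is 0.
It vanishes, so the lines are concurrent at (2, -12).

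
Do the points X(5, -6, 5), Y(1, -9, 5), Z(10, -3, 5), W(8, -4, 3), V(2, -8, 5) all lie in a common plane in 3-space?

No

The plane through X, Y, Z has normal n = XY × XZ = (0, 0, 3) and equation n·P = 15.
Checking the remaining points: n·W = 9, n·V = 15.
Since n·W = 9 ≠ 15, W is off the plane and the points are not all coplanar.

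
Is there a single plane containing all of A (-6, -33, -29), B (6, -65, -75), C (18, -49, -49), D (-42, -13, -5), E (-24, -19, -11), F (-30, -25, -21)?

The plane through A, B, C has normal n = AB × AC = (-96, -864, 576) and equation n·P = 12384.
Checking the remaining points: n·D = 12384, n·E = 12384, n·F = 12384.
All equal 12384, so all 6 points lie in one plane.

Yes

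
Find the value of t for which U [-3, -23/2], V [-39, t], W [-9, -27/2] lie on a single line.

-47/2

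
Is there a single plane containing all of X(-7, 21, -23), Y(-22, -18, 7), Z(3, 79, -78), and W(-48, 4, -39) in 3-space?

Yes

The four points are coplanar iff the 3×3 determinant with rows XY, XZ, XW is zero.
Rows: (-15, -39, 30), (10, 58, -55), (-41, -17, -16).
Expanding along the first row: (-15)(-1863) − (-39)(-2415) + (30)(2208) = 0.
Zero determinant ⇒ coplanar.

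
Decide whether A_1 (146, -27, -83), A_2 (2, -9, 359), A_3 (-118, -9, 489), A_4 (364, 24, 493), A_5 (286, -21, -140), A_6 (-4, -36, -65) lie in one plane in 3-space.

The plane through A_1, A_2, A_3 has normal n = A_1A_2 × A_1A_3 = (2340, -34320, 2160) and equation n·P = 1089000.
Checking the remaining points: n·A_4 = 1092960, n·A_5 = 1087560, n·A_6 = 1085760.
Since n·A_4 = 1092960 ≠ 1089000, A_4 is off the plane and the points are not all coplanar.

No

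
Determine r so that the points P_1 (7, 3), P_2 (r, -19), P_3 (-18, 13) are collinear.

62

The three points are collinear iff det[P_1P_2; P_1P_3] = 0.
This determinant is linear in r: (10)r + (-620) = 0, so r = 62.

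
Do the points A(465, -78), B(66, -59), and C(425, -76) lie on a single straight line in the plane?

No

AB = (-399, 19), AC = (-40, 2).
det[AB; AC] = (-399)(2) − (19)(-40) = -38.
The determinant is nonzero, so they are not collinear.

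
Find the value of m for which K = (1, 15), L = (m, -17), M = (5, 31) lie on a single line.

Collinearity: (L − K) must be parallel to (M − K) = (4, 16).
Cross-multiplying the components: (m − 1)·(16) = (-32)·(4).
Solving gives m = -7.

-7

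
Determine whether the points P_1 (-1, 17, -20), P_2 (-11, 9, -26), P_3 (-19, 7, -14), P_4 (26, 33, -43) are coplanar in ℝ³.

No

With P_1 as base: P_1P_2 = (-10, -8, -6), P_1P_3 = (-18, -10, 6), P_1P_4 = (27, 16, -23).
P_1P_3 × P_1P_4 = (134, -252, -18).
P_1P_2 · (P_1P_3 × P_1P_4) = 784.
Since 784 ≠ 0, the four points are not coplanar.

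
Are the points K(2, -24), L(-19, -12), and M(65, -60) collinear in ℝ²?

Yes

KL = (-21, 12), KM = (63, -36).
Twice the signed area of △KLM is (-21)(-36) − (12)(63) = 0.
The triangle is degenerate (zero area), so the points are collinear.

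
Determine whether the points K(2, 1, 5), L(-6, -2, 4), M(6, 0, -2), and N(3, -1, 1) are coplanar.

No

A normal to the plane through K, L, M is n = KL × KM = (20, -60, 20).
The plane has equation n·P = 80. For N: n·N = 140.
140 ≠ 80, so N is off the plane.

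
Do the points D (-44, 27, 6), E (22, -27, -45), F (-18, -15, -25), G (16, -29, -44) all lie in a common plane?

The four points are coplanar iff the 3×3 determinant with rows DE, DF, DG is zero.
Rows: (66, -54, -51), (26, -42, -31), (60, -56, -50).
Expanding along the first row: (66)(364) − (-54)(560) + (-51)(1064) = 0.
Zero determinant ⇒ coplanar.

Yes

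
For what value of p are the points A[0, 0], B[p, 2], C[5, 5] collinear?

2

The three points are collinear iff det[AB; AC] = 0.
This determinant is linear in p: (5)p + (-10) = 0, so p = 2.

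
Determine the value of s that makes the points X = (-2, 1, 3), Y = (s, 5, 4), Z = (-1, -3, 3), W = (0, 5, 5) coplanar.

Normal to plane XZW: n = (-8, -2, 12); plane equation n·P = 50.
Requiring n·Y = 50: (-8)s + (38) = 50.
So s = -3/2.

-3/2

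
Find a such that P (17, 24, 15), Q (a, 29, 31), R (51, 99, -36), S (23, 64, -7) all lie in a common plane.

The points are coplanar iff PQ · (PR × PS) = 0.
Expanding, this is linear in a: (390)a + (10140) = 0.
So a = -26.

-26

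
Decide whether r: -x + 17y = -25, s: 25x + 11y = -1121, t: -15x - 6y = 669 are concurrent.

No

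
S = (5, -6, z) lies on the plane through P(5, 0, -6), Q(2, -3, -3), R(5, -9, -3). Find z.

-4

Coplanarity requires PQ · (PR × PS) = 0.
PQ = (-3, -3, 3), PR = (0, -9, 3); the triple product is linear in z with coefficient 27 and constant term 108.
Setting it to zero: z = -4.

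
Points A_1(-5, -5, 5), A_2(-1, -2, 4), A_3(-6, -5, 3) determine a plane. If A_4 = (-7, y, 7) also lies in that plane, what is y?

A normal to the plane is n = A_1A_2 × A_1A_3 = (-6, 9, 3).
A_4 lies in the plane iff n · A_1A_4 = 0.
This gives (9)y + (63) = 0, so y = -7.

-7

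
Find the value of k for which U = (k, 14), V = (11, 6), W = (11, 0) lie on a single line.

11

The three points are collinear iff det[UV; UW] = 0.
This determinant is linear in k: (6)k + (-66) = 0, so k = 11.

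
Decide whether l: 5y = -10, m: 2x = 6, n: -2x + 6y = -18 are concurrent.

The three lines meet at one point iff the augmented coefficient matrix [aᵢ bᵢ cᵢ] has rank < 3, i.e. its determinant vanishes.
Here the determinant is 0.
It vanishes, so the lines are concurrent at (3, -2).

Yes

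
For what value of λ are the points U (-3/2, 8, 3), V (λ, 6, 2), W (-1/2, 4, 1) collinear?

-1

Collinearity requires UV × UW = 0; each component is linear in λ.
The y-component gives (2)λ + (2) = 0, so λ = -1.
The remaining components then also vanish.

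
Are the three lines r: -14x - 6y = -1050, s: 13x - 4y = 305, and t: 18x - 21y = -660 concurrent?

Lines aᵢx + bᵢy = cᵢ with pairwise distinct directions are concurrent exactly when det[aᵢ bᵢ cᵢ] = 0.
Here the determinant is 0.
It vanishes, so the lines are concurrent at (45, 70).

Yes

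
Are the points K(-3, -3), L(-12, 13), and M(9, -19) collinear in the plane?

No

KL = (-9, 16), KM = (12, -16).
If collinear, KM would be a scalar multiple of KL. But (-9)·(-16) ≠ (16)·(12) (difference -48), so they are not parallel; the points are not collinear.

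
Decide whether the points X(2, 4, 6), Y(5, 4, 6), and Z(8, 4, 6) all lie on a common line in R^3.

Yes

XY = (3, 0, 0), XZ = (6, 0, 0).
XY × XZ = (0, 0, 0).
The cross product vanishes, so the three points are collinear.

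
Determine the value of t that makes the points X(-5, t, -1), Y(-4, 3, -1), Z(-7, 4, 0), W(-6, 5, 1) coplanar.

3

Coplanarity ⇔ det[XY; XZ; XW] = 0.
Expanding, this is linear in t: (-4)t + (12) = 0.
So t = 3.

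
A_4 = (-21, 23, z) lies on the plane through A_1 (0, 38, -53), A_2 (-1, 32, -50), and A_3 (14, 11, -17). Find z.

The plane through A_1, A_2, A_3 has equation −135x + 78y + 111z = -2919.
Substituting A_4: (111)z + (4629) = -2919, so z = -68.

-68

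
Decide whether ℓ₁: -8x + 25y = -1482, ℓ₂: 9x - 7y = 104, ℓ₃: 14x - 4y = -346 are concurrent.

The three lines meet at one point iff the augmented coefficient matrix [aᵢ bᵢ cᵢ] has rank < 3, i.e. its determinant vanishes.
Here the determinant is -338.
Nonzero, so no common point exists.

No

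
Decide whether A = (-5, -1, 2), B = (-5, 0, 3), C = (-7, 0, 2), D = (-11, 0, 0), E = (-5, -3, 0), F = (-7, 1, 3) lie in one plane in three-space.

Yes

The plane through A, B, C has normal n = AB × AC = (-1, -2, 2) and equation n·P = 11.
Checking the remaining points: n·D = 11, n·E = 11, n·F = 11.
All equal 11, so all 6 points lie in one plane.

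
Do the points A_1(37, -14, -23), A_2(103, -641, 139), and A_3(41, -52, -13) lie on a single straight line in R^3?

No

A_1A_2 = (66, -627, 162), A_1A_3 = (4, -38, 10).
Comparing components 2 and 3: (-627)(10) − (162)(-38) = -114 ≠ 0, so A_1A_2 and A_1A_3 are not parallel and the points are not collinear.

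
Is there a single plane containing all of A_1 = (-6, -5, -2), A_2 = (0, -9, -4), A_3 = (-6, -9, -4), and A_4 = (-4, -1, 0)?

Yes

A normal to the plane through A_1, A_2, A_3 is n = A_1A_2 × A_1A_3 = (0, 12, -24).
The plane has equation n·P = -12. For A_4: n·A_4 = -12.
Equal, so A_4 lies in the plane and all four are coplanar.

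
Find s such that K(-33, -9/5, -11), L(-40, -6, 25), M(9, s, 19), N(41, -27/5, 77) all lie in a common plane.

-9/5

Coplanarity ⇔ det[KL; KM; KN] = 0.
Expanding, this is linear in s: (-3280)s + (-5904) = 0.
So s = -9/5.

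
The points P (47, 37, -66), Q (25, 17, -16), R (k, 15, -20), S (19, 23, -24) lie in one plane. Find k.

Coplanarity ⇔ det[PQ; PR; PS] = 0.
Expanding, this is linear in k: (140)k + (-5460) = 0.
So k = 39.

39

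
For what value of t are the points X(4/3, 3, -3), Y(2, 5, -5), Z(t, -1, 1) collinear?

Collinearity requires XY × XZ = 0; each component is linear in t.
The y-component gives (-2)t + (0) = 0, so t = 0.
The remaining components then also vanish.

0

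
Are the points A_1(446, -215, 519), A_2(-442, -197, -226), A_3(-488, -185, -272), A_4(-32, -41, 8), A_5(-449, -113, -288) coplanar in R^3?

The plane through A_1, A_2, A_3 has normal n = A_1A_2 × A_1A_3 = (8112, -6578, -9828) and equation n·P = -68510.
Checking the remaining points: n·A_4 = -68510, n·A_5 = -68510.
All equal -68510, so all 5 points lie in one plane.

Yes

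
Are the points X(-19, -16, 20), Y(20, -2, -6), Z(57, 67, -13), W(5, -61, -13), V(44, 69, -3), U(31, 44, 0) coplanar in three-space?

No

The plane through X, Y, Z has normal n = XY × XZ = (1696, -689, 2173) and equation n·P = 22260.
Checking the remaining points: n·W = 22260, n·V = 20564, n·U = 22260.
Since n·V = 20564 ≠ 22260, V is off the plane and the points are not all coplanar.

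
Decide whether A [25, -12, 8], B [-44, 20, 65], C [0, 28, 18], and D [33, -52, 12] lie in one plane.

No

The four points are coplanar iff the 3×3 determinant with rows AB, AC, AD is zero.
Rows: (-69, 32, 57), (-25, 40, 10), (8, -40, 4).
Expanding along the first row: (-69)(560) − (32)(-180) + (57)(680) = 5880.
Nonzero ⇒ not coplanar.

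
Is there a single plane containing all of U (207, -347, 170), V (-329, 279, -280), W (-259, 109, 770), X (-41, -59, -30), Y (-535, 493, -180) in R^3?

The plane through U, V, W has normal n = UV × UW = (580800, 531300, 47300) and equation n·P = -56094500.
Checking the remaining points: n·X = -56578500, n·Y = -57311100.
Since n·X = -56578500 ≠ -56094500, X is off the plane and the points are not all coplanar.

No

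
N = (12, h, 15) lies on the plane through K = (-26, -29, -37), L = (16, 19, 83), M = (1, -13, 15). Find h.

The plane through K, L, M has equation 576x + 1056y − 624z = -22512.
Substituting N: (1056)h + (-2448) = -22512, so h = -19.

-19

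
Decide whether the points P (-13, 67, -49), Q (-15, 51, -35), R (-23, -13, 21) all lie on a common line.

Yes

PQ = (-2, -16, 14), PR = (-10, -80, 70).
Each component of PR is 5 times the corresponding component of PQ, so PR = 5·PQ and the points are collinear.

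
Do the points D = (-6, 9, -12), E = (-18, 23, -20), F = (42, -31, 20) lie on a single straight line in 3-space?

No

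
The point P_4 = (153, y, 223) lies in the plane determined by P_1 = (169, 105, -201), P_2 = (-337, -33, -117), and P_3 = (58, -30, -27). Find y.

-183

Coplanarity requires P_1P_2 · (P_1P_3 × P_1P_4) = 0.
P_1P_2 = (-506, -138, 84), P_1P_3 = (-111, -135, 174); the triple product is linear in y with coefficient 78720 and constant term 14405760.
Setting it to zero: y = -183.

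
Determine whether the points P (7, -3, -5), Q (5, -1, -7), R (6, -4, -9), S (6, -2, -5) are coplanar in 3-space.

The four points are coplanar iff the 3×3 determinant with rows PQ, PR, PS is zero.
Rows: (-2, 2, -2), (-1, -1, -4), (-1, 1, 0).
Expanding along the first row: (-2)(4) − (2)(-4) + (-2)(-2) = 4.
Nonzero ⇒ not coplanar.

No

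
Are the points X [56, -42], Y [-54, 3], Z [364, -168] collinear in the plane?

XY = (-110, 45), XZ = (308, -126).
Checking proportionality: XZ = -14/5·XY, so the vectors are parallel and the points are collinear.

Yes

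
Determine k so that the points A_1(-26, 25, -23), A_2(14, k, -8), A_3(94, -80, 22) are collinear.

-10

Collinearity requires A_1A_2 × A_1A_3 = 0; each component is linear in k.
The x-component gives (45)k + (450) = 0, so k = -10.
The remaining components then also vanish.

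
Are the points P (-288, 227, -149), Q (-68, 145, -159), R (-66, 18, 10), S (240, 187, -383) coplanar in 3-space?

The four points are coplanar iff the 3×3 determinant with rows PQ, PR, PS is zero.
Rows: (220, -82, -10), (222, -209, 159), (528, -40, -234).
Expanding along the first row: (220)(55266) − (-82)(-135900) + (-10)(101472) = 0.
Zero determinant ⇒ coplanar.

Yes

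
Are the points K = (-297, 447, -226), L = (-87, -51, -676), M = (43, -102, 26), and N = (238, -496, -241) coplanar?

No

With K as base: KL = (210, -498, -450), KM = (340, -549, 252), KN = (535, -943, -15).
KM × KN = (245871, 139920, -26905).
KL · (KM × KN) = -5940000.
Since -5940000 ≠ 0, the four points are not coplanar.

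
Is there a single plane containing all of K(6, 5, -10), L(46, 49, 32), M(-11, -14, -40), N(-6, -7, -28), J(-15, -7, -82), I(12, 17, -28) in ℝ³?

No

The plane through K, L, M has normal n = KL × KM = (-522, 486, -12) and equation n·P = -582.
Checking the remaining points: n·N = 66, n·J = 5412, n·I = 2334.
Since n·N = 66 ≠ -582, N is off the plane and the points are not all coplanar.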